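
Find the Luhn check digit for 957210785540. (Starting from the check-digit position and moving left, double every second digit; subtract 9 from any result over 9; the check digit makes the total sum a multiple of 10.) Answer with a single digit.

4

Partial digits right→left: 0 4 5 5 8 7 0 1 2 7 5 9
Double every second digit counting from the check-digit position (so the 1st, 3rd, 5th, ... of the partial from the right).
  doubled (with −9 where >9): 0 1 7 0 4 1 → sum 13
  kept as-is: 4 5 7 1 7 9 → sum 33
Total = 13 + 33 = 46.
Check digit = (10 − (46 mod 10)) mod 10 = 4.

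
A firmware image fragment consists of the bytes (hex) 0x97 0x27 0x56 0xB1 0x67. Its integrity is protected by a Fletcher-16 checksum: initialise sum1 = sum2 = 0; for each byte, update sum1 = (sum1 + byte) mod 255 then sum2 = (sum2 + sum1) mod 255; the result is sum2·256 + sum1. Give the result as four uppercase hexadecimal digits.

Running sums (mod 255):
  after byte 0 (0x97): sum1=151, sum2=151
  after byte 1 (0x27): sum1=190, sum2=86
  after byte 2 (0x56): sum1=21, sum2=107
  after byte 3 (0xB1): sum1=198, sum2=50
  after byte 4 (0x67): sum1=46, sum2=96
Checksum = sum2·256 + sum1 = 96·256 + 46 = 24622 = 0x602E.

602E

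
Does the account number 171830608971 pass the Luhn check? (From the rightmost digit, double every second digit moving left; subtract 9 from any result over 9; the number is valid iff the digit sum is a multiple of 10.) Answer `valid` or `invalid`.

From the right, keep odd positions and double even positions (subtract 9 from any doubled value over 9):
  doubled (positions 2,4,...): 5 7 3 6 2 2 → sum 25
  kept (positions 1,3,...): 1 9 0 0 8 7 → sum 25
Total = 50.
50 mod 10 = 0, so the number is valid.

valid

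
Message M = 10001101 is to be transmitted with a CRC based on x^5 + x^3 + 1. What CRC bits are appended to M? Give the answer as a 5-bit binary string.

00000

Append 5 zeros: 1000110100000. Divide by 101001 (XOR where the leading bit is 1):
  pos 0: 100011 XOR 101001 = 001010
  pos 2: 101001 XOR 101001 = 000000
Remainder (last 5 bits) = 00000. This is the CRC / FCS.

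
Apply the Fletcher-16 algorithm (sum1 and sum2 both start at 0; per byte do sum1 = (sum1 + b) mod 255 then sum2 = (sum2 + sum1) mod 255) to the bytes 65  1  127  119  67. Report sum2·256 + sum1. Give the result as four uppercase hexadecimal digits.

Running sums (mod 255):
  after byte 0 (65): sum1=65, sum2=65
  after byte 1 (1): sum1=66, sum2=131
  after byte 2 (127): sum1=193, sum2=69
  after byte 3 (119): sum1=57, sum2=126
  after byte 4 (67): sum1=124, sum2=250
Checksum = sum2·256 + sum1 = 250·256 + 124 = 64124 = 0xFA7C.

FA7C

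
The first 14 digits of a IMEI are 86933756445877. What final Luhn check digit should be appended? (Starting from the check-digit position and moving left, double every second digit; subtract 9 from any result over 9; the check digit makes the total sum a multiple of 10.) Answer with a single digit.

Partial digits right→left: 7 7 8 5 4 4 6 5 7 3 3 9 6 8
Double every second digit counting from the check-digit position (so the 1st, 3rd, 5th, ... of the partial from the right).
  doubled (with −9 where >9): 5 7 8 3 5 6 3 → sum 37
  kept as-is: 7 5 4 5 3 9 8 → sum 41
Total = 37 + 41 = 78.
Check digit = (10 − (78 mod 10)) mod 10 = 2.

2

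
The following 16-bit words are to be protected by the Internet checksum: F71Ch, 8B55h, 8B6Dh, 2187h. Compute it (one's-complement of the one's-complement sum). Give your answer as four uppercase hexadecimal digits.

D098

One's-complement addition (fold any carry out of bit 15 back into bit 0):
  0xF71C + 0x8B55 = 0x18271 → wrap carry → 0x8272
  0x8272 + 0x8B6D = 0x10DDF → wrap carry → 0x0DE0
  0x0DE0 + 0x2187 = 0x02F67
One's-complement sum = 0x2F67.
Checksum = ~0x2F67 & 0xFFFF = 0xD098.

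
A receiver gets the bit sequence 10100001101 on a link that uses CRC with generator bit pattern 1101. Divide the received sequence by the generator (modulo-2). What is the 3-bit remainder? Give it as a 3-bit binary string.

Modulo-2 division of 10100001101 by 1101:
  pos 0: 1010 XOR 1101 = 0111
  pos 1: 1110 XOR 1101 = 0011
  pos 3: 1100 XOR 1101 = 0001
  pos 6: 1110 XOR 1101 = 0011
Remainder = 111 (nonzero — an error is detected).

111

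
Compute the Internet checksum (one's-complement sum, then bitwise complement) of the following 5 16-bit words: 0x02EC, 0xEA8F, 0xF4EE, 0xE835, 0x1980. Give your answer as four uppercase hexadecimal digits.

1BDF

One's-complement addition (fold any carry out of bit 15 back into bit 0):
  0x02EC + 0xEA8F = 0x0ED7B
  0xED7B + 0xF4EE = 0x1E269 → wrap carry → 0xE26A
  0xE26A + 0xE835 = 0x1CA9F → wrap carry → 0xCAA0
  0xCAA0 + 0x1980 = 0x0E420
One's-complement sum = 0xE420.
Checksum = ~0xE420 & 0xFFFF = 0x1BDF.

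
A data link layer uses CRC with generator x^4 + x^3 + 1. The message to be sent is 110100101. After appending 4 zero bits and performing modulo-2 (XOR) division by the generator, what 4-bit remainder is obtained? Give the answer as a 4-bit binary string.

Append 4 zeros: 1101001010000. Divide by 11001 (XOR where the leading bit is 1):
  pos 0: 11010 XOR 11001 = 00011
  pos 3: 11010 XOR 11001 = 00011
  pos 6: 11100 XOR 11001 = 00101
  pos 8: 10100 XOR 11001 = 01101
Remainder (last 4 bits) = 1101. This is the CRC / FCS.

1101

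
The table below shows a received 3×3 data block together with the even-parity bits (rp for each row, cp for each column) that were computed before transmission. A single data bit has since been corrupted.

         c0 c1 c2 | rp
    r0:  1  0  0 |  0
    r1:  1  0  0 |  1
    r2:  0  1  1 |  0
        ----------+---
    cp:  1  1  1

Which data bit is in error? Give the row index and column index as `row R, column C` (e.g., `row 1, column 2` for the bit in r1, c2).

Recompute each row's even parity and compare to rp:
  r0: data parity 1, sent rp 0 → mismatch
  r1: data parity 1, sent rp 1 → ok
  r2: data parity 0, sent rp 0 → ok
Recompute each column's even parity and compare to cp:
  c0: data parity 0, sent cp 1 → mismatch
  c1: data parity 1, sent cp 1 → ok
  c2: data parity 1, sent cp 1 → ok
Exactly one row (r0) and one column (c0) fail → the flipped bit is at their intersection.

row 0, column 0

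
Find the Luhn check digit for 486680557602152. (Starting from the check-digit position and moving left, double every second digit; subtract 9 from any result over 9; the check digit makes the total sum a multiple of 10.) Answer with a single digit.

8

Partial digits right→left: 2 5 1 2 0 6 7 5 5 0 8 6 6 8 4
Double every second digit counting from the check-digit position (so the 1st, 3rd, 5th, ... of the partial from the right).
  doubled (with −9 where >9): 4 2 0 5 1 7 3 8 → sum 30
  kept as-is: 5 2 6 5 0 6 8 → sum 32
Total = 30 + 32 = 62.
Check digit = (10 − (62 mod 10)) mod 10 = 8.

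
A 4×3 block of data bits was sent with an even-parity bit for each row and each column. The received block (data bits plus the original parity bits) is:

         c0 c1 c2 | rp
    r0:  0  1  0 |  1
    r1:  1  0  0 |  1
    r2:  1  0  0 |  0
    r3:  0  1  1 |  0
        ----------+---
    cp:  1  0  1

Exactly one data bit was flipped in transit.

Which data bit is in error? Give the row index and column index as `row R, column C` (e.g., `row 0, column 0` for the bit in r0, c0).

Recompute each row's even parity and compare to rp:
  r0: data parity 1, sent rp 1 → ok
  r1: data parity 1, sent rp 1 → ok
  r2: data parity 1, sent rp 0 → mismatch
  r3: data parity 0, sent rp 0 → ok
Recompute each column's even parity and compare to cp:
  c0: data parity 0, sent cp 1 → mismatch
  c1: data parity 0, sent cp 0 → ok
  c2: data parity 1, sent cp 1 → ok
Exactly one row (r2) and one column (c0) fail → the flipped bit is at their intersection.

row 2, column 0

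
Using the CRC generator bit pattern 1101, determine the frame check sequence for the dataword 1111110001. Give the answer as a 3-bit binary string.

011

Append 3 zeros: 1111110001000. Divide by 1101 (XOR where the leading bit is 1):
  pos 0: 1111 XOR 1101 = 0010
  pos 2: 1011 XOR 1101 = 0110
  pos 3: 1100 XOR 1101 = 0001
  pos 6: 1001 XOR 1101 = 0100
  pos 7: 1000 XOR 1101 = 0101
  pos 8: 1010 XOR 1101 = 0111
  pos 9: 1110 XOR 1101 = 0011
Remainder (last 3 bits) = 011. This is the CRC / FCS.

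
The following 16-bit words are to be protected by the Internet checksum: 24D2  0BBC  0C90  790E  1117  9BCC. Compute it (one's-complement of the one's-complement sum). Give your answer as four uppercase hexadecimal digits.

One's-complement addition (fold any carry out of bit 15 back into bit 0):
  0x24D2 + 0x0BBC = 0x0308E
  0x308E + 0x0C90 = 0x03D1E
  0x3D1E + 0x790E = 0x0B62C
  0xB62C + 0x1117 = 0x0C743
  0xC743 + 0x9BCC = 0x1630F → wrap carry → 0x6310
One's-complement sum = 0x6310.
Checksum = ~0x6310 & 0xFFFF = 0x9CEF.

9CEF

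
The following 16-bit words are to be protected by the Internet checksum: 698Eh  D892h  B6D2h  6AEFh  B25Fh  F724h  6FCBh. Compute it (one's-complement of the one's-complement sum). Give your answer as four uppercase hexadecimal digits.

One's-complement addition (fold any carry out of bit 15 back into bit 0):
  0x698E + 0xD892 = 0x14220 → wrap carry → 0x4221
  0x4221 + 0xB6D2 = 0x0F8F3
  0xF8F3 + 0x6AEF = 0x163E2 → wrap carry → 0x63E3
  0x63E3 + 0xB25F = 0x11642 → wrap carry → 0x1643
  0x1643 + 0xF724 = 0x10D67 → wrap carry → 0x0D68
  0x0D68 + 0x6FCB = 0x07D33
One's-complement sum = 0x7D33.
Checksum = ~0x7D33 & 0xFFFF = 0x82CC.

82CC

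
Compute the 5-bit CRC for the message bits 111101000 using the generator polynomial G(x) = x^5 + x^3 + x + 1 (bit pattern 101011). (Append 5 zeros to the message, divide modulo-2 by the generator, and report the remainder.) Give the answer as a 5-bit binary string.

10101

Append 5 zeros: 11110100000000. Divide by 101011 (XOR where the leading bit is 1):
  pos 0: 111101 XOR 101011 = 010110
  pos 1: 101100 XOR 101011 = 000111
  pos 4: 111000 XOR 101011 = 010011
  pos 5: 100110 XOR 101011 = 001101
  pos 7: 110100 XOR 101011 = 011111
  pos 8: 111110 XOR 101011 = 010101
Remainder (last 5 bits) = 10101. This is the CRC / FCS.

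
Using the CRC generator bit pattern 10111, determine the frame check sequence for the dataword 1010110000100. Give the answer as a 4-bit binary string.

0111

Append 4 zeros: 10101100001000000. Divide by 10111 (XOR where the leading bit is 1):
  pos 0: 10101 XOR 10111 = 00010
  pos 3: 10100 XOR 10111 = 00011
  pos 6: 11001 XOR 10111 = 01110
  pos 7: 11100 XOR 10111 = 01011
  pos 8: 10110 XOR 10111 = 00001
  pos 12: 10000 XOR 10111 = 00111
Remainder (last 4 bits) = 0111. This is the CRC / FCS.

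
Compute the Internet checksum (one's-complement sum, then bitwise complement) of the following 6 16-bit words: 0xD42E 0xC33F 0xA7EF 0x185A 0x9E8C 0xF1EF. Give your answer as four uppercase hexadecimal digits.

17CB

One's-complement addition (fold any carry out of bit 15 back into bit 0):
  0xD42E + 0xC33F = 0x1976D → wrap carry → 0x976E
  0x976E + 0xA7EF = 0x13F5D → wrap carry → 0x3F5E
  0x3F5E + 0x185A = 0x057B8
  0x57B8 + 0x9E8C = 0x0F644
  0xF644 + 0xF1EF = 0x1E833 → wrap carry → 0xE834
One's-complement sum = 0xE834.
Checksum = ~0xE834 & 0xFFFF = 0x17CB.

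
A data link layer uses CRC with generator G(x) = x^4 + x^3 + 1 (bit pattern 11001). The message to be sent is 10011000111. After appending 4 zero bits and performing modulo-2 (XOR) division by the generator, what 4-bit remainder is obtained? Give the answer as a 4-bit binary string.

Append 4 zeros: 100110001110000. Divide by 11001 (XOR where the leading bit is 1):
  pos 0: 10011 XOR 11001 = 01010
  pos 1: 10100 XOR 11001 = 01101
  pos 2: 11010 XOR 11001 = 00011
  pos 5: 11011 XOR 11001 = 00010
  pos 8: 10100 XOR 11001 = 01101
  pos 9: 11010 XOR 11001 = 00011
Remainder (last 4 bits) = 0110. This is the CRC / FCS.

0110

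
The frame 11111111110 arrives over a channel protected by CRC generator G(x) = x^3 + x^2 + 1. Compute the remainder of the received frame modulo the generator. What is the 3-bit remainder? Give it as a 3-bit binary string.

Modulo-2 division of 11111111110 by 1101:
  pos 0: 1111 XOR 1101 = 0010
  pos 2: 1011 XOR 1101 = 0110
  pos 3: 1101 XOR 1101 = 0000
  pos 7: 1110 XOR 1101 = 0011
Remainder = 011 (nonzero — an error is detected).

011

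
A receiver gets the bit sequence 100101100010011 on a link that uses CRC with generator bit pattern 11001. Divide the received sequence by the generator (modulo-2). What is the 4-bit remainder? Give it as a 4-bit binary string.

Modulo-2 division of 100101100010011 by 11001:
  pos 0: 10010 XOR 11001 = 01011
  pos 1: 10111 XOR 11001 = 01110
  pos 2: 11101 XOR 11001 = 00100
  pos 4: 10000 XOR 11001 = 01001
  pos 5: 10010 XOR 11001 = 01011
  pos 6: 10111 XOR 11001 = 01110
  pos 7: 11100 XOR 11001 = 00101
  pos 9: 10101 XOR 11001 = 01100
  pos 10: 11001 XOR 11001 = 00000
Remainder = 0000 (zero — the frame passes the CRC check).

0000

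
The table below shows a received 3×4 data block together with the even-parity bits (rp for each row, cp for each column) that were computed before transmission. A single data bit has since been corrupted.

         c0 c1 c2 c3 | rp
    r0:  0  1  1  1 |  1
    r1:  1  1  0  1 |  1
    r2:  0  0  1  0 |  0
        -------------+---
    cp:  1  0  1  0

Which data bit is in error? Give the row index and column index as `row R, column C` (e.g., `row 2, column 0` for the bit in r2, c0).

Recompute each row's even parity and compare to rp:
  r0: data parity 1, sent rp 1 → ok
  r1: data parity 1, sent rp 1 → ok
  r2: data parity 1, sent rp 0 → mismatch
Recompute each column's even parity and compare to cp:
  c0: data parity 1, sent cp 1 → ok
  c1: data parity 0, sent cp 0 → ok
  c2: data parity 0, sent cp 1 → mismatch
  c3: data parity 0, sent cp 0 → ok
Exactly one row (r2) and one column (c2) fail → the flipped bit is at their intersection.

row 2, column 2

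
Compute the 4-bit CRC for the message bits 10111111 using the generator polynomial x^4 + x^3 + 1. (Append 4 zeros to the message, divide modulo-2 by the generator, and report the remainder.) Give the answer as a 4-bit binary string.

Append 4 zeros: 101111110000. Divide by 11001 (XOR where the leading bit is 1):
  pos 0: 10111 XOR 11001 = 01110
  pos 1: 11101 XOR 11001 = 00100
  pos 3: 10011 XOR 11001 = 01010
  pos 4: 10100 XOR 11001 = 01101
  pos 5: 11010 XOR 11001 = 00011
Remainder (last 4 bits) = 1100. This is the CRC / FCS.

1100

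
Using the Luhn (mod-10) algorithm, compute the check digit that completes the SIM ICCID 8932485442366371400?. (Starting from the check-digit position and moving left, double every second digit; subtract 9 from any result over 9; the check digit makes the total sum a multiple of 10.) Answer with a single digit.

Partial digits right→left: 0 0 4 1 7 3 6 6 3 2 4 4 5 8 4 2 3 9 8
Double every second digit counting from the check-digit position (so the 1st, 3rd, 5th, ... of the partial from the right).
  doubled (with −9 where >9): 0 8 5 3 6 8 1 8 6 7 → sum 52
  kept as-is: 0 1 3 6 2 4 8 2 9 → sum 35
Total = 52 + 35 = 87.
Check digit = (10 − (87 mod 10)) mod 10 = 3.

3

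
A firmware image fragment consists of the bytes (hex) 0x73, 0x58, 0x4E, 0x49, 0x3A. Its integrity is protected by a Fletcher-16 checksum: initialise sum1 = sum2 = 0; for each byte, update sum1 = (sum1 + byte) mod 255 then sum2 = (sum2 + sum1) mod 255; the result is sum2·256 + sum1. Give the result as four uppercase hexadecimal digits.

Running sums (mod 255):
  after byte 0 (0x73): sum1=115, sum2=115
  after byte 1 (0x58): sum1=203, sum2=63
  after byte 2 (0x4E): sum1=26, sum2=89
  after byte 3 (0x49): sum1=99, sum2=188
  after byte 4 (0x3A): sum1=157, sum2=90
Checksum = sum2·256 + sum1 = 90·256 + 157 = 23197 = 0x5A9D.

5A9D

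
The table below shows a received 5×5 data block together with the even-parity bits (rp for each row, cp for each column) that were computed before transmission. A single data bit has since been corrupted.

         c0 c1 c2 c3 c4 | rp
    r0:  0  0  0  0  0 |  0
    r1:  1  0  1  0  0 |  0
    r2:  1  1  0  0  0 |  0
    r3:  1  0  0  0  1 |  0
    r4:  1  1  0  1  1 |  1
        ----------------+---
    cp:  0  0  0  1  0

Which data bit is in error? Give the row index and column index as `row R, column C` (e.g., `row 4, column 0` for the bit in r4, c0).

row 4, column 2

Recompute each row's even parity and compare to rp:
  r0: data parity 0, sent rp 0 → ok
  r1: data parity 0, sent rp 0 → ok
  r2: data parity 0, sent rp 0 → ok
  r3: data parity 0, sent rp 0 → ok
  r4: data parity 0, sent rp 1 → mismatch
Recompute each column's even parity and compare to cp:
  c0: data parity 0, sent cp 0 → ok
  c1: data parity 0, sent cp 0 → ok
  c2: data parity 1, sent cp 0 → mismatch
  c3: data parity 1, sent cp 1 → ok
  c4: data parity 0, sent cp 0 → ok
Exactly one row (r4) and one column (c2) fail → the flipped bit is at their intersection.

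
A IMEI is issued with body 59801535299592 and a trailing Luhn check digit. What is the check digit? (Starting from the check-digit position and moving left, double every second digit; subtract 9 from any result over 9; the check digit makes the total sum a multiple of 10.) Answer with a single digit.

Partial digits right→left: 2 9 5 9 9 2 5 3 5 1 0 8 9 5
Double every second digit counting from the check-digit position (so the 1st, 3rd, 5th, ... of the partial from the right).
  doubled (with −9 where >9): 4 1 9 1 1 0 9 → sum 25
  kept as-is: 9 9 2 3 1 8 5 → sum 37
Total = 25 + 37 = 62.
Check digit = (10 − (62 mod 10)) mod 10 = 8.

8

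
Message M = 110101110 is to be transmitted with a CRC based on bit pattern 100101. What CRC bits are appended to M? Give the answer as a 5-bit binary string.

Append 5 zeros: 11010111000000. Divide by 100101 (XOR where the leading bit is 1):
  pos 0: 110101 XOR 100101 = 010000
  pos 1: 100001 XOR 100101 = 000100
  pos 4: 100100 XOR 100101 = 000001
Remainder (last 5 bits) = 10000. This is the CRC / FCS.

10000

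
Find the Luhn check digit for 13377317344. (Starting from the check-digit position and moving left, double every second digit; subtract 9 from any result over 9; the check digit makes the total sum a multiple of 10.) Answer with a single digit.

Partial digits right→left: 4 4 3 7 1 3 7 7 3 3 1
Double every second digit counting from the check-digit position (so the 1st, 3rd, 5th, ... of the partial from the right).
  doubled (with −9 where >9): 8 6 2 5 6 2 → sum 29
  kept as-is: 4 7 3 7 3 → sum 24
Total = 29 + 24 = 53.
Check digit = (10 − (53 mod 10)) mod 10 = 7.

7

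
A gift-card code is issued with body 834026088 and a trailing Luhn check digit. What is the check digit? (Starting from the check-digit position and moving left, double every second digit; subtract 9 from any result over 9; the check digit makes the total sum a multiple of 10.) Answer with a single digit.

7

Partial digits right→left: 8 8 0 6 2 0 4 3 8
Double every second digit counting from the check-digit position (so the 1st, 3rd, 5th, ... of the partial from the right).
  doubled (with −9 where >9): 7 0 4 8 7 → sum 26
  kept as-is: 8 6 0 3 → sum 17
Total = 26 + 17 = 43.
Check digit = (10 − (43 mod 10)) mod 10 = 7.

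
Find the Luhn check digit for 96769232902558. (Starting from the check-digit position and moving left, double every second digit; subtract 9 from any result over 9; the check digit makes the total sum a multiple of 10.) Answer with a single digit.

Partial digits right→left: 8 5 5 2 0 9 2 3 2 9 6 7 6 9
Double every second digit counting from the check-digit position (so the 1st, 3rd, 5th, ... of the partial from the right).
  doubled (with −9 where >9): 7 1 0 4 4 3 3 → sum 22
  kept as-is: 5 2 9 3 9 7 9 → sum 44
Total = 22 + 44 = 66.
Check digit = (10 − (66 mod 10)) mod 10 = 4.

4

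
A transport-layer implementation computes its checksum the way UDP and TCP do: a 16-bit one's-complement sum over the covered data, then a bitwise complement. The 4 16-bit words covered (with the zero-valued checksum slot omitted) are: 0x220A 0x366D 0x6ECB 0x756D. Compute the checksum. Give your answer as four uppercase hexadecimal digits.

C34F

One's-complement addition (fold any carry out of bit 15 back into bit 0):
  0x220A + 0x366D = 0x05877
  0x5877 + 0x6ECB = 0x0C742
  0xC742 + 0x756D = 0x13CAF → wrap carry → 0x3CB0
One's-complement sum = 0x3CB0.
Checksum = ~0x3CB0 & 0xFFFF = 0xC34F.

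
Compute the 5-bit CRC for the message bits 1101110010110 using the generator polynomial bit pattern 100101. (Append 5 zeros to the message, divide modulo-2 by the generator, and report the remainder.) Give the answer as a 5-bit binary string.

Append 5 zeros: 110111001011000000. Divide by 100101 (XOR where the leading bit is 1):
  pos 0: 110111 XOR 100101 = 010010
  pos 1: 100100 XOR 100101 = 000001
  pos 6: 101011 XOR 100101 = 001110
  pos 8: 111000 XOR 100101 = 011101
  pos 9: 111010 XOR 100101 = 011111
  pos 10: 111110 XOR 100101 = 011011
  pos 11: 110110 XOR 100101 = 010011
  pos 12: 100110 XOR 100101 = 000011
Remainder (last 5 bits) = 00011. This is the CRC / FCS.

00011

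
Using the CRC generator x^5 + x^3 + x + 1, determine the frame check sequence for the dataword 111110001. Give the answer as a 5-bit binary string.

01100

Append 5 zeros: 11111000100000. Divide by 101011 (XOR where the leading bit is 1):
  pos 0: 111110 XOR 101011 = 010101
  pos 1: 101010 XOR 101011 = 000001
  pos 6: 101000 XOR 101011 = 000011
Remainder (last 5 bits) = 01100. This is the CRC / FCS.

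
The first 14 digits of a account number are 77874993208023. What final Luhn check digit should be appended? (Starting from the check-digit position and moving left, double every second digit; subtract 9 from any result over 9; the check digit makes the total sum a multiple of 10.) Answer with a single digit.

Partial digits right→left: 3 2 0 8 0 2 3 9 9 4 7 8 7 7
Double every second digit counting from the check-digit position (so the 1st, 3rd, 5th, ... of the partial from the right).
  doubled (with −9 where >9): 6 0 0 6 9 5 5 → sum 31
  kept as-is: 2 8 2 9 4 8 7 → sum 40
Total = 31 + 40 = 71.
Check digit = (10 − (71 mod 10)) mod 10 = 9.

9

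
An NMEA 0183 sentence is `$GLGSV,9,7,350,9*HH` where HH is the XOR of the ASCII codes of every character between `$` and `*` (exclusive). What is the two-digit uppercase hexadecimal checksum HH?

XOR the ASCII codes of the payload characters:
  'G' = 0x47 → acc = 0x47
  'L' = 0x4C → acc = 0x0B
  'G' = 0x47 → acc = 0x4C
  'S' = 0x53 → acc = 0x1F
  'V' = 0x56 → acc = 0x49
  ',' = 0x2C → acc = 0x65
  '9' = 0x39 → acc = 0x5C
  ',' = 0x2C → acc = 0x70
  '7' = 0x37 → acc = 0x47
  ',' = 0x2C → acc = 0x6B
  '3' = 0x33 → acc = 0x58
  '5' = 0x35 → acc = 0x6D
  '0' = 0x30 → acc = 0x5D
  ',' = 0x2C → acc = 0x71
  '9' = 0x39 → acc = 0x48
Checksum = 0x48.

48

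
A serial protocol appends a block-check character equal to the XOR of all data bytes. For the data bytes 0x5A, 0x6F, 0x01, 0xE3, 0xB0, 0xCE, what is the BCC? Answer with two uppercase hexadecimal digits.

A9

XOR the bytes together:
  start with 0x5A
  0x5A ⊕ 0x6F = 0x35
  0x35 ⊕ 0x01 = 0x34
  0x34 ⊕ 0xE3 = 0xD7
  0xD7 ⊕ 0xB0 = 0x67
  0x67 ⊕ 0xCE = 0xA9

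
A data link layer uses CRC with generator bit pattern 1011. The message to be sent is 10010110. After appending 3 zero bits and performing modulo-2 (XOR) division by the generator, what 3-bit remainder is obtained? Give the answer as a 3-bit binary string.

011

Append 3 zeros: 10010110000. Divide by 1011 (XOR where the leading bit is 1):
  pos 0: 1001 XOR 1011 = 0010
  pos 2: 1001 XOR 1011 = 0010
  pos 4: 1010 XOR 1011 = 0001
  pos 7: 1000 XOR 1011 = 0011
Remainder (last 3 bits) = 011. This is the CRC / FCS.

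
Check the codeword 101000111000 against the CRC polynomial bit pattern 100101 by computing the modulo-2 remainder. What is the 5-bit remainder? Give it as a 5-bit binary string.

00000

Modulo-2 division of 101000111000 by 100101:
  pos 0: 101000 XOR 100101 = 001101
  pos 2: 110111 XOR 100101 = 010010
  pos 3: 100101 XOR 100101 = 000000
Remainder = 00000 (zero — the frame passes the CRC check).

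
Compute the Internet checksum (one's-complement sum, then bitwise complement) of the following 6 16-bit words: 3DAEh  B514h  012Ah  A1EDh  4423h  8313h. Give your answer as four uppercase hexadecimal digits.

One's-complement addition (fold any carry out of bit 15 back into bit 0):
  0x3DAE + 0xB514 = 0x0F2C2
  0xF2C2 + 0x012A = 0x0F3EC
  0xF3EC + 0xA1ED = 0x195D9 → wrap carry → 0x95DA
  0x95DA + 0x4423 = 0x0D9FD
  0xD9FD + 0x8313 = 0x15D10 → wrap carry → 0x5D11
One's-complement sum = 0x5D11.
Checksum = ~0x5D11 & 0xFFFF = 0xA2EE.

A2EE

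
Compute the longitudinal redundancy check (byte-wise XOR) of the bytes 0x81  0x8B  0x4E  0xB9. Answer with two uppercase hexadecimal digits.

XOR the bytes together:
  start with 0x81
  0x81 ⊕ 0x8B = 0x0A
  0x0A ⊕ 0x4E = 0x44
  0x44 ⊕ 0xB9 = 0xFD

FD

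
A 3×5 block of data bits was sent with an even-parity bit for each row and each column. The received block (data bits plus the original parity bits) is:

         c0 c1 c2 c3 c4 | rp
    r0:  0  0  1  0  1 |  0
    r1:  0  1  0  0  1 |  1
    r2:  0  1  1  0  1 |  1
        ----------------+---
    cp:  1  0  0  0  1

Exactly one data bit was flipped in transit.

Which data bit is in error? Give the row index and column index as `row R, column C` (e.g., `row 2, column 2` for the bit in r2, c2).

row 1, column 0

Recompute each row's even parity and compare to rp:
  r0: data parity 0, sent rp 0 → ok
  r1: data parity 0, sent rp 1 → mismatch
  r2: data parity 1, sent rp 1 → ok
Recompute each column's even parity and compare to cp:
  c0: data parity 0, sent cp 1 → mismatch
  c1: data parity 0, sent cp 0 → ok
  c2: data parity 0, sent cp 0 → ok
  c3: data parity 0, sent cp 0 → ok
  c4: data parity 1, sent cp 1 → ok
Exactly one row (r1) and one column (c0) fail → the flipped bit is at their intersection.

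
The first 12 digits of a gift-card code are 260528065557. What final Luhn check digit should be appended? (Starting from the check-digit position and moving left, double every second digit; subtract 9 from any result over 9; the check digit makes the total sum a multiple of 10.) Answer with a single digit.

Partial digits right→left: 7 5 5 5 6 0 8 2 5 0 6 2
Double every second digit counting from the check-digit position (so the 1st, 3rd, 5th, ... of the partial from the right).
  doubled (with −9 where >9): 5 1 3 7 1 3 → sum 20
  kept as-is: 5 5 0 2 0 2 → sum 14
Total = 20 + 14 = 34.
Check digit = (10 − (34 mod 10)) mod 10 = 6.

6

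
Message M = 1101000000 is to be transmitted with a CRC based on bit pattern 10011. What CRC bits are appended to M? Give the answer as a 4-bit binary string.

0101

Append 4 zeros: 11010000000000. Divide by 10011 (XOR where the leading bit is 1):
  pos 0: 11010 XOR 10011 = 01001
  pos 1: 10010 XOR 10011 = 00001
  pos 5: 10000 XOR 10011 = 00011
  pos 8: 11000 XOR 10011 = 01011
  pos 9: 10110 XOR 10011 = 00101
Remainder (last 4 bits) = 0101. This is the CRC / FCS.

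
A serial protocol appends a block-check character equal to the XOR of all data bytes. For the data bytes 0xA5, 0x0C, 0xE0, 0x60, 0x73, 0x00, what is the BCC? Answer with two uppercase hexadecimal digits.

XOR the bytes together:
  start with 0xA5
  0xA5 ⊕ 0x0C = 0xA9
  0xA9 ⊕ 0xE0 = 0x49
  0x49 ⊕ 0x60 = 0x29
  0x29 ⊕ 0x73 = 0x5A
  0x5A ⊕ 0x00 = 0x5A

5A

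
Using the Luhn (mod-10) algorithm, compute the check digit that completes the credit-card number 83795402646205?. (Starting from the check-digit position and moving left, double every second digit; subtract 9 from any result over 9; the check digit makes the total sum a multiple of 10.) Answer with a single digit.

Partial digits right→left: 5 0 2 6 4 6 2 0 4 5 9 7 3 8
Double every second digit counting from the check-digit position (so the 1st, 3rd, 5th, ... of the partial from the right).
  doubled (with −9 where >9): 1 4 8 4 8 9 6 → sum 40
  kept as-is: 0 6 6 0 5 7 8 → sum 32
Total = 40 + 32 = 72.
Check digit = (10 − (72 mod 10)) mod 10 = 8.

8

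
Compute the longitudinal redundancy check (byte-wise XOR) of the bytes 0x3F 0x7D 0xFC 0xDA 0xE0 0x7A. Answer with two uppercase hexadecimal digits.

XOR the bytes together:
  start with 0x3F
  0x3F ⊕ 0x7D = 0x42
  0x42 ⊕ 0xFC = 0xBE
  0xBE ⊕ 0xDA = 0x64
  0x64 ⊕ 0xE0 = 0x84
  0x84 ⊕ 0x7A = 0xFE

FE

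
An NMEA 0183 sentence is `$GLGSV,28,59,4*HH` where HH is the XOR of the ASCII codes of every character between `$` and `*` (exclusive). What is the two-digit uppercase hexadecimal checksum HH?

57

XOR the ASCII codes of the payload characters:
  'G' = 0x47 → acc = 0x47
  'L' = 0x4C → acc = 0x0B
  'G' = 0x47 → acc = 0x4C
  'S' = 0x53 → acc = 0x1F
  'V' = 0x56 → acc = 0x49
  ',' = 0x2C → acc = 0x65
  '2' = 0x32 → acc = 0x57
  '8' = 0x38 → acc = 0x6F
  ',' = 0x2C → acc = 0x43
  '5' = 0x35 → acc = 0x76
  '9' = 0x39 → acc = 0x4F
  ',' = 0x2C → acc = 0x63
  '4' = 0x34 → acc = 0x57
Checksum = 0x57.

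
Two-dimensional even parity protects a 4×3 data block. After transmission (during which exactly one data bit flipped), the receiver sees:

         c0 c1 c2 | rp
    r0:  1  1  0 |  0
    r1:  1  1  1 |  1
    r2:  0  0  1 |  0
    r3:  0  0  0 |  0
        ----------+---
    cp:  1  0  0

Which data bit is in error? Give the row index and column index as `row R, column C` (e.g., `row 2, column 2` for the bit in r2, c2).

Recompute each row's even parity and compare to rp:
  r0: data parity 0, sent rp 0 → ok
  r1: data parity 1, sent rp 1 → ok
  r2: data parity 1, sent rp 0 → mismatch
  r3: data parity 0, sent rp 0 → ok
Recompute each column's even parity and compare to cp:
  c0: data parity 0, sent cp 1 → mismatch
  c1: data parity 0, sent cp 0 → ok
  c2: data parity 0, sent cp 0 → ok
Exactly one row (r2) and one column (c0) fail → the flipped bit is at their intersection.

row 2, column 0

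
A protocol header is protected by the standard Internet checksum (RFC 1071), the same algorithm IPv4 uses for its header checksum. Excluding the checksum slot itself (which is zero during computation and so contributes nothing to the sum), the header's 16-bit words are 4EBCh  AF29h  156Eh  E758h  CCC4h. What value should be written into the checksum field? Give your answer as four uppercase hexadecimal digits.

One's-complement addition (fold any carry out of bit 15 back into bit 0):
  0x4EBC + 0xAF29 = 0x0FDE5
  0xFDE5 + 0x156E = 0x11353 → wrap carry → 0x1354
  0x1354 + 0xE758 = 0x0FAAC
  0xFAAC + 0xCCC4 = 0x1C770 → wrap carry → 0xC771
One's-complement sum = 0xC771.
Checksum = ~0xC771 & 0xFFFF = 0x388E.

388E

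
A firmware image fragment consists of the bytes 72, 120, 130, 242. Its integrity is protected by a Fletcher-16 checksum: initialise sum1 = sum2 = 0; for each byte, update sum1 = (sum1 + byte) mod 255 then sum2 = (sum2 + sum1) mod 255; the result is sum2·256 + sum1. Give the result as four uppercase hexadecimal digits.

Running sums (mod 255):
  after byte 0 (72): sum1=72, sum2=72
  after byte 1 (120): sum1=192, sum2=9
  after byte 2 (130): sum1=67, sum2=76
  after byte 3 (242): sum1=54, sum2=130
Checksum = sum2·256 + sum1 = 130·256 + 54 = 33334 = 0x8236.

8236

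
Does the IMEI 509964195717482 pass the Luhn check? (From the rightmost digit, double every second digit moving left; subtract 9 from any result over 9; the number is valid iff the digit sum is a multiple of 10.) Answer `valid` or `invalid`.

invalid

From the right, keep odd positions and double even positions (subtract 9 from any doubled value over 9):
  doubled (positions 2,4,...): 7 5 5 9 8 9 0 → sum 43
  kept (positions 1,3,...): 2 4 1 5 1 6 9 5 → sum 33
Total = 76.
76 mod 10 = 6, so the number is invalid.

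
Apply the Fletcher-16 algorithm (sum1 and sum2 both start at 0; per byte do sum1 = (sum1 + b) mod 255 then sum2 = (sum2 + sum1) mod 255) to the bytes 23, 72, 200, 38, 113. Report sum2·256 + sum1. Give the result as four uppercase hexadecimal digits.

Running sums (mod 255):
  after byte 0 (23): sum1=23, sum2=23
  after byte 1 (72): sum1=95, sum2=118
  after byte 2 (200): sum1=40, sum2=158
  after byte 3 (38): sum1=78, sum2=236
  after byte 4 (113): sum1=191, sum2=172
Checksum = sum2·256 + sum1 = 172·256 + 191 = 44223 = 0xACBF.

ACBF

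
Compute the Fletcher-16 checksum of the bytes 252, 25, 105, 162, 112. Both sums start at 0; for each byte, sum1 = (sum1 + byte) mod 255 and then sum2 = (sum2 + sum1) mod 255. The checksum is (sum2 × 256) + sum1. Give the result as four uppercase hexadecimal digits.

Running sums (mod 255):
  after byte 0 (252): sum1=252, sum2=252
  after byte 1 (25): sum1=22, sum2=19
  after byte 2 (105): sum1=127, sum2=146
  after byte 3 (162): sum1=34, sum2=180
  after byte 4 (112): sum1=146, sum2=71
Checksum = sum2·256 + sum1 = 71·256 + 146 = 18322 = 0x4792.

4792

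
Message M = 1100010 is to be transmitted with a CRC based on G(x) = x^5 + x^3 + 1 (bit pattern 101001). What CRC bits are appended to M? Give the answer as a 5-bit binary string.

Append 5 zeros: 110001000000. Divide by 101001 (XOR where the leading bit is 1):
  pos 0: 110001 XOR 101001 = 011000
  pos 1: 110000 XOR 101001 = 011001
  pos 2: 110010 XOR 101001 = 011011
  pos 3: 110110 XOR 101001 = 011111
  pos 4: 111110 XOR 101001 = 010111
  pos 5: 101110 XOR 101001 = 000111
Remainder (last 5 bits) = 01110. This is the CRC / FCS.

01110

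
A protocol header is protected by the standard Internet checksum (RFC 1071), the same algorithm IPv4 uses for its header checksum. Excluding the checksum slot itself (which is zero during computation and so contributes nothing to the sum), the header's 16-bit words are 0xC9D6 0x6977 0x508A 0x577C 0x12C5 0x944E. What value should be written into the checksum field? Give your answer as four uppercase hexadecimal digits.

7D97

One's-complement addition (fold any carry out of bit 15 back into bit 0):
  0xC9D6 + 0x6977 = 0x1334D → wrap carry → 0x334E
  0x334E + 0x508A = 0x083D8
  0x83D8 + 0x577C = 0x0DB54
  0xDB54 + 0x12C5 = 0x0EE19
  0xEE19 + 0x944E = 0x18267 → wrap carry → 0x8268
One's-complement sum = 0x8268.
Checksum = ~0x8268 & 0xFFFF = 0x7D97.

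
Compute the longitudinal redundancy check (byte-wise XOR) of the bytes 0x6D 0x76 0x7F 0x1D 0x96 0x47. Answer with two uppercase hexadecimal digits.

A8

XOR the bytes together:
  start with 0x6D
  0x6D ⊕ 0x76 = 0x1B
  0x1B ⊕ 0x7F = 0x64
  0x64 ⊕ 0x1D = 0x79
  0x79 ⊕ 0x96 = 0xEF
  0xEF ⊕ 0x47 = 0xA8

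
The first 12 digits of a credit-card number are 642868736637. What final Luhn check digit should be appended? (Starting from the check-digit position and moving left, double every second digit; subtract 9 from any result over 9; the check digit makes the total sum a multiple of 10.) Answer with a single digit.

Partial digits right→left: 7 3 6 6 3 7 8 6 8 2 4 6
Double every second digit counting from the check-digit position (so the 1st, 3rd, 5th, ... of the partial from the right).
  doubled (with −9 where >9): 5 3 6 7 7 8 → sum 36
  kept as-is: 3 6 7 6 2 6 → sum 30
Total = 36 + 30 = 66.
Check digit = (10 − (66 mod 10)) mod 10 = 4.

4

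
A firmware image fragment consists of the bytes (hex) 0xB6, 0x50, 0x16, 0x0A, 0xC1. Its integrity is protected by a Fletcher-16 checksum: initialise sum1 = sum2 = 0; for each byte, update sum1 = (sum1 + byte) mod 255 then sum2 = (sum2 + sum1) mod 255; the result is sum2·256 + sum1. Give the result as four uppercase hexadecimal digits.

Running sums (mod 255):
  after byte 0 (0xB6): sum1=182, sum2=182
  after byte 1 (0x50): sum1=7, sum2=189
  after byte 2 (0x16): sum1=29, sum2=218
  after byte 3 (0x0A): sum1=39, sum2=2
  after byte 4 (0xC1): sum1=232, sum2=234
Checksum = sum2·256 + sum1 = 234·256 + 232 = 60136 = 0xEAE8.

EAE8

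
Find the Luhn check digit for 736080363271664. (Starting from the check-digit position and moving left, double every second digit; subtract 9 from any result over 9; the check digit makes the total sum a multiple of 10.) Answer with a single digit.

Partial digits right→left: 4 6 6 1 7 2 3 6 3 0 8 0 6 3 7
Double every second digit counting from the check-digit position (so the 1st, 3rd, 5th, ... of the partial from the right).
  doubled (with −9 where >9): 8 3 5 6 6 7 3 5 → sum 43
  kept as-is: 6 1 2 6 0 0 3 → sum 18
Total = 43 + 18 = 61.
Check digit = (10 − (61 mod 10)) mod 10 = 9.

9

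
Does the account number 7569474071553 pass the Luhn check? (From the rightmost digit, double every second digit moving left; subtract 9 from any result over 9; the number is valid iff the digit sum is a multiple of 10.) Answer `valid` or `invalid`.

From the right, keep odd positions and double even positions (subtract 9 from any doubled value over 9):
  doubled (positions 2,4,...): 1 2 0 5 9 1 → sum 18
  kept (positions 1,3,...): 3 5 7 4 4 6 7 → sum 36
Total = 54.
54 mod 10 = 4, so the number is invalid.

invalid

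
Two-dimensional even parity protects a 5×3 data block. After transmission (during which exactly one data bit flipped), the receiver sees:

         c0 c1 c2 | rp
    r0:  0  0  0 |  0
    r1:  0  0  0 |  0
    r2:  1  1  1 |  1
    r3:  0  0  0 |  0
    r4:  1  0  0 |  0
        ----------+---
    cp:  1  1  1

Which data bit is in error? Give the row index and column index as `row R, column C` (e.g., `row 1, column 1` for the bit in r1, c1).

Recompute each row's even parity and compare to rp:
  r0: data parity 0, sent rp 0 → ok
  r1: data parity 0, sent rp 0 → ok
  r2: data parity 1, sent rp 1 → ok
  r3: data parity 0, sent rp 0 → ok
  r4: data parity 1, sent rp 0 → mismatch
Recompute each column's even parity and compare to cp:
  c0: data parity 0, sent cp 1 → mismatch
  c1: data parity 1, sent cp 1 → ok
  c2: data parity 1, sent cp 1 → ok
Exactly one row (r4) and one column (c0) fail → the flipped bit is at their intersection.

row 4, column 0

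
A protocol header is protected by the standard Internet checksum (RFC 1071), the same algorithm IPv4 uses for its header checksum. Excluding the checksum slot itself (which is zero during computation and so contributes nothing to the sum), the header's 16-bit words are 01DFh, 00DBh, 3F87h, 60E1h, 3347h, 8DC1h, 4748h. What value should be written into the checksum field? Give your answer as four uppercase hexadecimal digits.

548C

One's-complement addition (fold any carry out of bit 15 back into bit 0):
  0x01DF + 0x00DB = 0x002BA
  0x02BA + 0x3F87 = 0x04241
  0x4241 + 0x60E1 = 0x0A322
  0xA322 + 0x3347 = 0x0D669
  0xD669 + 0x8DC1 = 0x1642A → wrap carry → 0x642B
  0x642B + 0x4748 = 0x0AB73
One's-complement sum = 0xAB73.
Checksum = ~0xAB73 & 0xFFFF = 0x548C.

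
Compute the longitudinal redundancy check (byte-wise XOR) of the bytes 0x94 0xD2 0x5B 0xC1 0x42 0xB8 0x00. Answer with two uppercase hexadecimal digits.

XOR the bytes together:
  start with 0x94
  0x94 ⊕ 0xD2 = 0x46
  0x46 ⊕ 0x5B = 0x1D
  0x1D ⊕ 0xC1 = 0xDC
  0xDC ⊕ 0x42 = 0x9E
  0x9E ⊕ 0xB8 = 0x26
  0x26 ⊕ 0x00 = 0x26

26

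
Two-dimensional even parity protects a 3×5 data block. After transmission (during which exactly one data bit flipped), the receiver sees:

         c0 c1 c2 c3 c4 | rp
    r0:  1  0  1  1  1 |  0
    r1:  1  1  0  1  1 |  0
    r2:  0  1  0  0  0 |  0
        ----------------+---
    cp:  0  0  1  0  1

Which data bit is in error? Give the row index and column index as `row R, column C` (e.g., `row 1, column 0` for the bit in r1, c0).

Recompute each row's even parity and compare to rp:
  r0: data parity 0, sent rp 0 → ok
  r1: data parity 0, sent rp 0 → ok
  r2: data parity 1, sent rp 0 → mismatch
Recompute each column's even parity and compare to cp:
  c0: data parity 0, sent cp 0 → ok
  c1: data parity 0, sent cp 0 → ok
  c2: data parity 1, sent cp 1 → ok
  c3: data parity 0, sent cp 0 → ok
  c4: data parity 0, sent cp 1 → mismatch
Exactly one row (r2) and one column (c4) fail → the flipped bit is at their intersection.

row 2, column 4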